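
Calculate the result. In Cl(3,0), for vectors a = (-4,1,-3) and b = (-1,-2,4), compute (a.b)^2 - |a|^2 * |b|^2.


a . b = (-4)*(-1) + 1*(-2) + (-3)*4
= 4 + (-2) + (-12) = -10
|a|^2 = (-4)^2 + 1^2 + (-3)^2 = 26
|b|^2 = (-1)^2 + (-2)^2 + 4^2 = 21
(a.b)^2 = (-10)^2 = 100
|a|^2 * |b|^2 = 26 * 21 = 546
Result = 100 - 546 = -446


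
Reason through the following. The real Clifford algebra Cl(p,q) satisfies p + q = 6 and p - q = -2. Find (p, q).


We need p + q = 6 and p - q = -2.
Adding: 2p = 6 + (-2) = 4, so p = 2.
Then q = 6 - 2 = 4.
(p, q) = (2, 4)


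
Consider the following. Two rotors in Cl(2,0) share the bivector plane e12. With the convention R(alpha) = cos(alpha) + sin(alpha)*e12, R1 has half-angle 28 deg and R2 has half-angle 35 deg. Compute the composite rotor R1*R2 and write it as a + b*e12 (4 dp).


Same-plane rotors commute and their half-angles add:
R1*R2 = cos(a1 + a2) + sin(a1 + a2)*e12.
a1 + a2 = 28 + 35 = 63 deg
cos(63 deg) = 0.4540
sin(63 deg) = 0.8910
R1*R2 = 0.4540 + 0.8910*e12


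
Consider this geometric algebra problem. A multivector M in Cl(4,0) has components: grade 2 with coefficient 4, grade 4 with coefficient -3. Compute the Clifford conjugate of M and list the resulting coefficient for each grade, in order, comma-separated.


Clifford conjugate sign for grade k: (-1)^(k(k+1)/2)
Grade 2: (-1)^(2*3/2) = (-1)^3 = -1, coeff 4 -> -4
Grade 4: (-1)^(4*5/2) = (-1)^10 = 1, coeff -3 -> -3
Conjugated coefficients: -4, -3


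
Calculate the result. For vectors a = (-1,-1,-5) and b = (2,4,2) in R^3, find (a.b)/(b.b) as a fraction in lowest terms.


Projection coefficient = (a . b) / (b . b)
a . b = (-1)*2 + (-1)*4 + (-5)*2
= -2 + (-4) + (-10) = -16
b . b = 2^2 + 4^2 + 2^2
= 4 + 16 + 4 = 24
Coefficient = -16/24
In lowest terms: -2/3


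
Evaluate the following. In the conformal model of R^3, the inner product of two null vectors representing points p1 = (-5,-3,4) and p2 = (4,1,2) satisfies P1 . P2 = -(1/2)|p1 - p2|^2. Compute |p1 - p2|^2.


p1 - p2 = (-9, -4, 2)
|p1 - p2|^2 = (-9)^2 + (-4)^2 + 2^2
= 81 + 16 + 4
= 101


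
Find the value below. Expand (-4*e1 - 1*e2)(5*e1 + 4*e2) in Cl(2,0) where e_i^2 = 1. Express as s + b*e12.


Expand: (-4*e1 - 1*e2)(5*e1 + 4*e2)
= (-4)*5*e1e1 + (-4)*4*e1e2 + (-1)*5*e2e1 + (-1)*4*e2e2
Using e1^2 = e2^2 = 1, e2e1 = -e1e2:
Scalar part s = (-4)*5 + (-1)*4 = -20 + (-4) = -24
Bivector part b = (-4)*4 - (-1)*5 = -16 - (-5) = -11
uv = -24 - 11*e12


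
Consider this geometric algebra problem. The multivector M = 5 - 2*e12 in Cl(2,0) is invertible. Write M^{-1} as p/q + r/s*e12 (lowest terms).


M = 5 - 2*e12, where e12^2 = -1.
Since M commutes with its reverse ~M = a - b*e12, M * ~M = a^2 - b^2*e12^2 = a^2 + b^2.
So M^{-1} = ~M / (a^2 + b^2) = (a - b*e12)/(a^2 + b^2).
a^2 + b^2 = 25 + 4 = 29
Scalar part = 5/29 = 5/29
Bivector coeff = 2/29 = 2/29
M^{-1} = 5/29 + 2/29*e12


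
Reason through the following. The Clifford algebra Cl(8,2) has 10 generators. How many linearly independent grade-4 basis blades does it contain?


Number of grade-k basis blades in Cl(p,q) with n = p + q is C(n, k).
n = 8 + 2 = 10
C(10, 4) = 10! / (4! * 6!)
= 3628800 / (24 * 720)
= 210


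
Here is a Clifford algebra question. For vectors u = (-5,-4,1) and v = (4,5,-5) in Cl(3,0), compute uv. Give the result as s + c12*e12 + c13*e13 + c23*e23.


In Cl(3,0): e_i^2 = 1, e_ie_j = -e_je_i for i != j.
Scalar part = u . v = (-5)*4 + (-4)*5 + 1*(-5)
= -20 + (-20) + (-5) = -45
e12 coeff = (-5)*5 - (-4)*4 = -25 - (-16) = -9
e13 coeff = (-5)*(-5) - 1*4 = 25 - 4 = 21
e23 coeff = (-4)*(-5) - 1*5 = 20 - 5 = 15
uv = -45 - 9*e12 + 21*e13 + 15*e23


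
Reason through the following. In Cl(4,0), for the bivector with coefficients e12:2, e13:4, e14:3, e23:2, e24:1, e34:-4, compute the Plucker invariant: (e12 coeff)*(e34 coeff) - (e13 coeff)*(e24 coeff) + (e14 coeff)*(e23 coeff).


Plucker relation: af - be + cd
a*f = 2*(-4) = -8
b*e = 4*1 = 4
c*d = 3*2 = 6
af - be + cd = -8 - 4 + 6
= -6


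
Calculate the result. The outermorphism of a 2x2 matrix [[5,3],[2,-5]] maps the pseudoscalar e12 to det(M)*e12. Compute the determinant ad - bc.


The outermorphism of a linear map f sends e1^e2 to f(e1)^f(e2).
f(e1) = 5*e1 + 2*e2
f(e2) = 3*e1 - 5*e2
f(e1) ^ f(e2) = (5*e1 + 2*e2) ^ (3*e1 - 5*e2)
= 5*(-5)*e12 + 2*3*e21
= (-25 - 6)*e12
= -31*e12
Coefficient = -31


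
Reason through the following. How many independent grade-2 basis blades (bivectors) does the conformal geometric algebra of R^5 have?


The conformal model of R^5 uses Cl(6,1) with m = 5 + 2 = 7 generators.
Number of grade-2 blades = C(m, 2) = C(7, 2)
= 7*6/2 = 21


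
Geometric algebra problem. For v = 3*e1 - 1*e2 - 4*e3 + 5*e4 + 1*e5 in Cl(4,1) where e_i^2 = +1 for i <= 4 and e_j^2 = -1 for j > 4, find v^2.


v^2 = sum of c_i^2 * e_i^2
Positive signature terms (e_i^2 = +1): 3^2 + (-1)^2 + (-4)^2 + 5^2 = 51
Negative signature terms (e_j^2 = -1): 1^2 = 1
v^2 = 51 - 1 = 50


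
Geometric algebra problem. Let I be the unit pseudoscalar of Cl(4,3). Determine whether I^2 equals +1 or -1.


The pseudoscalar I = e1...e_n (product of all n generators) of Cl(p,q) satisfies I^2 = (-1)^(q + n(n-1)/2).
p = 4, q = 3, n = p + q = 7
n(n-1)/2 = 7 * 6 / 2 = 21
Exponent = q + n(n-1)/2 = 3 + 21 = 24
I^2 = (-1)^24 = +1


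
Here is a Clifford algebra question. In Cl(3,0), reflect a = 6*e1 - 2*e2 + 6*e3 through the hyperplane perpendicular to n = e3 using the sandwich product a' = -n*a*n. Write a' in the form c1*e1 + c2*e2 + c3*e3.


Reflection formula: a' = -n*a*n, with n = e3 (unit vector, n^2 = 1).
For reflection through hyperplane perp to e3:
The component along e3 flips sign, others stay.
a = (6, -2, 6)
a' = (6, -2, -6)
a' = 6*e1 - 2*e2 - 6*e3


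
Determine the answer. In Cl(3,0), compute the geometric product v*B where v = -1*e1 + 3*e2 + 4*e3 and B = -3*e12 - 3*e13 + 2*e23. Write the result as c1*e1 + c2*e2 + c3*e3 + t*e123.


vB has grade-1 (vector) and grade-3 (trivector) parts: vB = (v _| B) + (v ^ B).
Vector part <vB>_1:
  e1: -v2*b12 - v3*b13 = -(3)*(-3) - (4)*(-3) = 21
  e2: v1*b12 - v3*b23 = (-1)*(-3) - (4)*(2) = -5
  e3: v1*b13 + v2*b23 = (-1)*(-3) + (3)*(2) = 9
Trivector part <vB>_3:
  e123: v1*b23 - v2*b13 + v3*b12 = (-1)*(2) - (3)*(-3) + (4)*(-3) = -5
vB = 21*e1 - 5*e2 + 9*e3 - 5*e123


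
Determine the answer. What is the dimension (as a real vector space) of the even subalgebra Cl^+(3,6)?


Even subalgebra dimension = 2^(n-1)
n = 3 + 6 = 9
2^(9 - 1) = 2^8 = 256
Verification: sum of C(9,k) for even k = 1 + 36 + 126 + 84 + 9 = 256
Result = 256


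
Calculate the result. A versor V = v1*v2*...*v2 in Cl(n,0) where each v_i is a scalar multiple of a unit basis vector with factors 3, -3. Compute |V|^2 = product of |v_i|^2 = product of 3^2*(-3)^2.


Each vector v_i has |v_i|^2 = s_i^2
Squared scales: 3^2 = 9, (-3)^2 = 9
|V|^2 = 9 * 9
= 81


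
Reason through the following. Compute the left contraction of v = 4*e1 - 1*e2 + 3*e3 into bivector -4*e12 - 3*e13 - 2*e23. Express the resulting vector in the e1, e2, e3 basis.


Left contraction v _| B = <vB>_1 (grade-1 part of the geometric product vB).
Using e1_|e12 = e2, e2_|e12 = -e1, e1_|e13 = e3, e3_|e13 = -e1, e2_|e23 = e3, e3_|e23 = -e2:
e1 coeff: -v2*b12 - v3*b13 = -(-1)*(-4) - (3)*(-3) = 5
e2 coeff: v1*b12 - v3*b23 = (4)*(-4) - (3)*(-2) = -10
e3 coeff: v1*b13 + v2*b23 = (4)*(-3) + (-1)*(-2) = -10
v _| B = 5*e1 - 10*e2 - 10*e3


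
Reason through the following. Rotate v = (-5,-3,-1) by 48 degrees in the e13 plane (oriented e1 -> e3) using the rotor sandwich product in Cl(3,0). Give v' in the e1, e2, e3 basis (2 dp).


Rotor R = cos(24deg) - sin(24deg)*e13
Rotation angle theta = 2 * 24 = 48 degrees in the e13 plane (e1 -> e3).
The component perpendicular to the plane (e2) is invariant: v'_2 = v2 = -3.00
cos(48deg) = 0.6691, sin(48deg) = 0.7431
v'_1 = v1*cos(theta) - v3*sin(theta) = -5*0.6691 - (-1)*0.7431 = -2.60
v'_3 = v1*sin(theta) + v3*cos(theta) = -5*0.7431 + (-1)*0.6691 = -4.38
v' = -2.60*e1 - 3.00*e2 - 4.38*e3


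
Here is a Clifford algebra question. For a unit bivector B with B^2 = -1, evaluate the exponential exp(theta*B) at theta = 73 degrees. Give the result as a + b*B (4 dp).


For a unit bivector B with B^2 = -1, the exponential series gives
e^(theta*B) = cos(theta) + sin(theta)*B (the GA analogue of Euler's formula).
theta = 73 degrees = 1.27409 rad
cos(73 deg) = 0.2924
sin(73 deg) = 0.9563
exp(theta*B) = 0.2924 + 0.9563*B


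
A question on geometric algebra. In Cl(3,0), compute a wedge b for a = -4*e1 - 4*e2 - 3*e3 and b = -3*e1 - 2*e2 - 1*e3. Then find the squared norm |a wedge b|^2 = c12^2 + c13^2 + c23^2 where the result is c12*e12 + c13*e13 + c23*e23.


a wedge b = (a1*b2 - a2*b1)*e12 + (a1*b3 - a3*b1)*e13 + (a2*b3 - a3*b2)*e23
e12 coeff: (-4)*(-2) - (-4)*(-3) = 8 - 12 = -4
e13 coeff: (-4)*(-1) - (-3)*(-3) = 4 - 9 = -5
e23 coeff: (-4)*(-1) - (-3)*(-2) = 4 - 6 = -2
|a wedge b|^2 = (-4)^2 + (-5)^2 + (-2)^2
= 16 + 25 + 4
= 45


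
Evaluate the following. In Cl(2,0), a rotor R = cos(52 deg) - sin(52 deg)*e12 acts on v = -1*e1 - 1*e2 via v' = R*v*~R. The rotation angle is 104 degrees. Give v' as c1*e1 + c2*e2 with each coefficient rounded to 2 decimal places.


Rotor R = cos(52deg) - sin(52deg)*e12
Rotation angle theta = 2 * 52 = 104 degrees
v' = R*v*~R rotates v by theta.
cos(104deg) = -0.2419, sin(104deg) = 0.9703
v'_1 = -1*cos(104deg) - (-1)*sin(104deg)
= -1*(-0.2419) - (-1)*0.9703
= 1.21
v'_2 = -1*sin(104deg) + (-1)*cos(104deg)
= -1*0.9703 + (-1)*(-0.2419)
= -0.73
v' = 1.21*e1 - 0.73*e2


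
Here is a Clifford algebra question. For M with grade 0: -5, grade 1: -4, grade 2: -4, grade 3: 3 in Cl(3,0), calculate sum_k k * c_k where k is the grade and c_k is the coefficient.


Grade-weighted sum = sum of grade_k * coefficient_k
0*(-5) = 0
1*(-4) = -4
2*(-4) = -8
3*3 = 9
Total = 0 + (-4) + (-8) + 9 = -3


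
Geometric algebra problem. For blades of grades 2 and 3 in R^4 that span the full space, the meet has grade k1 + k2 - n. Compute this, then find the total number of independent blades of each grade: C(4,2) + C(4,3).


Meet grade = grade(A) + grade(B) - n
= 2 + 3 - 4 = 1
C(4,2) = 6
C(4,3) = 4
dim_A + dim_B = 6 + 4 = 10


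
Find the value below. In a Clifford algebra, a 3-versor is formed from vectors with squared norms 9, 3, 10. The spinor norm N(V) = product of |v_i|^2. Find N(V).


Spinor norm N(V) = |v1|^2 * |v2|^2 * ... * |v3|^2
= 9 * 3 * 10
Running product: 9, 27, 270
N(V) = 270


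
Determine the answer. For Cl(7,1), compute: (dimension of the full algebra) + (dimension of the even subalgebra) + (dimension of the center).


n = 7 + 1 = 8
Total dim = 2^8 = 256
Even subalgebra dim = 2^7 = 128
n is even, so center dim = 1
Sum = 256 + 128 + 1 = 385


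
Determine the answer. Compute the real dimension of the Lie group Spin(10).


Spin(n) double-covers SO(n); both have Lie algebra so(n) of dimension n(n-1)/2.
n = 10
n(n-1) = 10 * 9 = 90
dim Spin(10) = 90/2 = 45


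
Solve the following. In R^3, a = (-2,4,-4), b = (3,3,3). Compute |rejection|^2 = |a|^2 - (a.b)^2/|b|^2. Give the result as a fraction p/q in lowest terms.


|a|^2 = (-2)^2 + 4^2 + (-4)^2 = 36
|b|^2 = 3^2 + 3^2 + 3^2 = 27
a . b = (-2)*3 + 4*3 + (-4)*3 = -6
(a.b)^2 = (-6)^2 = 36
|rej|^2 = 36 - 36/27
= (972 - 36)/27
= 936/27
In lowest terms: 104/3


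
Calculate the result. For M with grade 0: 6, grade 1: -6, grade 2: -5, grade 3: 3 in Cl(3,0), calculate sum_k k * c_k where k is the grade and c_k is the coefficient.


Grade-weighted sum = sum of grade_k * coefficient_k
0*6 = 0
1*(-6) = -6
2*(-5) = -10
3*3 = 9
Total = 0 + (-6) + (-10) + 9 = -7


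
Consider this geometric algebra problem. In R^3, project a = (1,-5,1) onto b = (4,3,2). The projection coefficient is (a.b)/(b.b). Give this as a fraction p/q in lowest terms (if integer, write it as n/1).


Projection coefficient = (a . b) / (b . b)
a . b = 1*4 + (-5)*3 + 1*2
= 4 + (-15) + 2 = -9
b . b = 4^2 + 3^2 + 2^2
= 16 + 9 + 4 = 29
Coefficient = -9/29
In lowest terms: -9/29


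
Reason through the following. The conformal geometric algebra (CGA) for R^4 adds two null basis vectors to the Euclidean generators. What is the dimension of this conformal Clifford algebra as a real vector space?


The conformal model of R^4 uses Cl(5,1): the 4 Euclidean generators plus two extra orthogonal generators e+ (e+^2 = +1) and e- (e-^2 = -1), from which the null vectors e0, einf are built.
Number of generators m = 4 + 2 = 6.
dim Cl(p,q) = 2^m = 2^6 = 64


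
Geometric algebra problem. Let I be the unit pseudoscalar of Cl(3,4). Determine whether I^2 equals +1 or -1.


The pseudoscalar I = e1...e_n (product of all n generators) of Cl(p,q) satisfies I^2 = (-1)^(q + n(n-1)/2).
p = 3, q = 4, n = p + q = 7
n(n-1)/2 = 7 * 6 / 2 = 21
Exponent = q + n(n-1)/2 = 4 + 21 = 25
I^2 = (-1)^25 = -1


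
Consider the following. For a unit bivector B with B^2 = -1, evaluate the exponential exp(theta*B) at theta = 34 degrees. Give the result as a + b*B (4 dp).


For a unit bivector B with B^2 = -1, the exponential series gives
e^(theta*B) = cos(theta) + sin(theta)*B (the GA analogue of Euler's formula).
theta = 34 degrees = 0.593412 rad
cos(34 deg) = 0.8290
sin(34 deg) = 0.5592
exp(theta*B) = 0.8290 + 0.5592*B


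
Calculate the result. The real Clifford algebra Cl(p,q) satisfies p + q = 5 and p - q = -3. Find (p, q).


We need p + q = 5 and p - q = -3.
Adding: 2p = 5 + (-3) = 2, so p = 1.
Then q = 5 - 1 = 4.
(p, q) = (1, 4)


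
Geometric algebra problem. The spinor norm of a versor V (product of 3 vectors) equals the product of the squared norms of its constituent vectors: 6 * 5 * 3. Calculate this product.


Spinor norm N(V) = |v1|^2 * |v2|^2 * ... * |v3|^2
= 6 * 5 * 3
Running product: 6, 30, 90
N(V) = 90


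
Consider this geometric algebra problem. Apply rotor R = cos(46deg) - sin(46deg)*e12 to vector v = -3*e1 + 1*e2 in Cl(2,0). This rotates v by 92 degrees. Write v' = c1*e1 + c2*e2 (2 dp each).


Rotor R = cos(46deg) - sin(46deg)*e12
Rotation angle theta = 2 * 46 = 92 degrees
v' = R*v*~R rotates v by theta.
cos(92deg) = -0.0349, sin(92deg) = 0.9994
v'_1 = -3*cos(92deg) - 1*sin(92deg)
= -3*(-0.0349) - 1*0.9994
= -0.89
v'_2 = -3*sin(92deg) + 1*cos(92deg)
= -3*0.9994 + 1*(-0.0349)
= -3.03
v' = -0.89*e1 - 3.03*e2


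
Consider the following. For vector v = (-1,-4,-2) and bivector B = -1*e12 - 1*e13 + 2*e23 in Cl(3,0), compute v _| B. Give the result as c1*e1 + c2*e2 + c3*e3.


Left contraction v _| B = <vB>_1 (grade-1 part of the geometric product vB).
Using e1_|e12 = e2, e2_|e12 = -e1, e1_|e13 = e3, e3_|e13 = -e1, e2_|e23 = e3, e3_|e23 = -e2:
e1 coeff: -v2*b12 - v3*b13 = -(-4)*(-1) - (-2)*(-1) = -6
e2 coeff: v1*b12 - v3*b23 = (-1)*(-1) - (-2)*(2) = 5
e3 coeff: v1*b13 + v2*b23 = (-1)*(-1) + (-4)*(2) = -7
v _| B = -6*e1 + 5*e2 - 7*e3


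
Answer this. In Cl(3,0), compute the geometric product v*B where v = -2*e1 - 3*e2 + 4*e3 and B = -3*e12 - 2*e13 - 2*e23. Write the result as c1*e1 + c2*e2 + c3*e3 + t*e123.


vB has grade-1 (vector) and grade-3 (trivector) parts: vB = (v _| B) + (v ^ B).
Vector part <vB>_1:
  e1: -v2*b12 - v3*b13 = -(-3)*(-3) - (4)*(-2) = -1
  e2: v1*b12 - v3*b23 = (-2)*(-3) - (4)*(-2) = 14
  e3: v1*b13 + v2*b23 = (-2)*(-2) + (-3)*(-2) = 10
Trivector part <vB>_3:
  e123: v1*b23 - v2*b13 + v3*b12 = (-2)*(-2) - (-3)*(-2) + (4)*(-3) = -14
vB = -1*e1 + 14*e2 + 10*e3 - 14*e123


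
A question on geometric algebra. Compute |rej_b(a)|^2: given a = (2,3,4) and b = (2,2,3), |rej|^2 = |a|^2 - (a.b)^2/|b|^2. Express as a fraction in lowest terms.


|a|^2 = 2^2 + 3^2 + 4^2 = 29
|b|^2 = 2^2 + 2^2 + 3^2 = 17
a . b = 2*2 + 3*2 + 4*3 = 22
(a.b)^2 = 22^2 = 484
|rej|^2 = 29 - 484/17
= (493 - 484)/17
= 9/17
In lowest terms: 9/17


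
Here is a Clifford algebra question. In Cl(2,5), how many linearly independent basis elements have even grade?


Even subalgebra dimension = 2^(n-1)
n = 2 + 5 = 7
2^(7 - 1) = 2^6 = 64
Verification: sum of C(7,k) for even k = 1 + 21 + 35 + 7 = 64
Result = 64


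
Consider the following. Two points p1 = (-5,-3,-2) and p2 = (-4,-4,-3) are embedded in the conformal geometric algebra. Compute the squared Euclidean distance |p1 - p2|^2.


p1 - p2 = (-1, 1, 1)
|p1 - p2|^2 = (-1)^2 + 1^2 + 1^2
= 1 + 1 + 1
= 3


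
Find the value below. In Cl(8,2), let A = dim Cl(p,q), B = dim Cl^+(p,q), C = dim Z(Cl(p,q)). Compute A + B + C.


n = 8 + 2 = 10
Total dim = 2^10 = 1024
Even subalgebra dim = 2^9 = 512
n is even, so center dim = 1
Sum = 1024 + 512 + 1 = 1537


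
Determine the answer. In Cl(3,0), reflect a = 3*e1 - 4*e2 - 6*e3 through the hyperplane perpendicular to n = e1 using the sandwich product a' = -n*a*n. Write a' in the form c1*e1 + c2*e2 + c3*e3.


Reflection formula: a' = -n*a*n, with n = e1 (unit vector, n^2 = 1).
For reflection through hyperplane perp to e1:
The component along e1 flips sign, others stay.
a = (3, -4, -6)
a' = (-3, -4, -6)
a' = -3*e1 - 4*e2 - 6*e3


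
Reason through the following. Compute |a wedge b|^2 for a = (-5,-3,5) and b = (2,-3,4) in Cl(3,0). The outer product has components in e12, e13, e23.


a wedge b = (a1*b2 - a2*b1)*e12 + (a1*b3 - a3*b1)*e13 + (a2*b3 - a3*b2)*e23
e12 coeff: (-5)*(-3) - (-3)*2 = 15 - (-6) = 21
e13 coeff: (-5)*4 - 5*2 = -20 - 10 = -30
e23 coeff: (-3)*4 - 5*(-3) = -12 - (-15) = 3
|a wedge b|^2 = 21^2 + (-30)^2 + 3^2
= 441 + 900 + 9
= 1350


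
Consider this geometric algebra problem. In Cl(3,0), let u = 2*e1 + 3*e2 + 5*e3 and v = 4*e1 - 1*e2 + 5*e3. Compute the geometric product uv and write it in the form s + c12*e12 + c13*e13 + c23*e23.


In Cl(3,0): e_i^2 = 1, e_ie_j = -e_je_i for i != j.
Scalar part = u . v = 2*4 + 3*(-1) + 5*5
= 8 + (-3) + 25 = 30
e12 coeff = 2*(-1) - 3*4 = -2 - 12 = -14
e13 coeff = 2*5 - 5*4 = 10 - 20 = -10
e23 coeff = 3*5 - 5*(-1) = 15 - (-5) = 20
uv = 30 - 14*e12 - 10*e13 + 20*e23


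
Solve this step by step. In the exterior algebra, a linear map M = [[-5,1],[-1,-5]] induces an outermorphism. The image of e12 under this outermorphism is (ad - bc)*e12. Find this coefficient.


The outermorphism of a linear map f sends e1^e2 to f(e1)^f(e2).
f(e1) = -5*e1 - 1*e2
f(e2) = 1*e1 - 5*e2
f(e1) ^ f(e2) = (-5*e1 - 1*e2) ^ (1*e1 - 5*e2)
= (-5)*(-5)*e12 + (-1)*1*e21
= (25 - (-1))*e12
= 26*e12
Coefficient = 26


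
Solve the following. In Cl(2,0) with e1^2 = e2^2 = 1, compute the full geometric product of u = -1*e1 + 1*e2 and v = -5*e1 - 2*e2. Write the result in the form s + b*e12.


Expand: (-1*e1 + 1*e2)(-5*e1 - 2*e2)
= (-1)*(-5)*e1e1 + (-1)*(-2)*e1e2 + 1*(-5)*e2e1 + 1*(-2)*e2e2
Using e1^2 = e2^2 = 1, e2e1 = -e1e2:
Scalar part s = (-1)*(-5) + 1*(-2) = 5 + (-2) = 3
Bivector part b = (-1)*(-2) - 1*(-5) = 2 - (-5) = 7
uv = 3 + 7*e12


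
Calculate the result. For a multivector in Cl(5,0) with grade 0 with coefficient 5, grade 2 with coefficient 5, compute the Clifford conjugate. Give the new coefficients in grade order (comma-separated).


Clifford conjugate sign for grade k: (-1)^(k(k+1)/2)
Grade 0: (-1)^(0*1/2) = (-1)^0 = 1, coeff 5 -> 5
Grade 2: (-1)^(2*3/2) = (-1)^3 = -1, coeff 5 -> -5
Conjugated coefficients: 5, -5


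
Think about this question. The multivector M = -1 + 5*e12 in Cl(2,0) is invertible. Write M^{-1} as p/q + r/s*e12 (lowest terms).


M = -1 + 5*e12, where e12^2 = -1.
Since M commutes with its reverse ~M = a - b*e12, M * ~M = a^2 - b^2*e12^2 = a^2 + b^2.
So M^{-1} = ~M / (a^2 + b^2) = (a - b*e12)/(a^2 + b^2).
a^2 + b^2 = 1 + 25 = 26
Scalar part = -1/26 = -1/26
Bivector coeff = -5/26 = -5/26
M^{-1} = -1/26 - 5/26*e12


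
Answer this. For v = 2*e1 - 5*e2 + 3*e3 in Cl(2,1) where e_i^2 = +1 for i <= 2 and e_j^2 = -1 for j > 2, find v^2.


v^2 = sum of c_i^2 * e_i^2
Positive signature terms (e_i^2 = +1): 2^2 + (-5)^2 = 29
Negative signature terms (e_j^2 = -1): 3^2 = 9
v^2 = 29 - 9 = 20


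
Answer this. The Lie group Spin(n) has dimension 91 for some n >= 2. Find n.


dim Spin(n) = dim so(n) = n(n-1)/2.
Solve n(n-1)/2 = 91, i.e. n^2 - n - 182 = 0.
Discriminant = 1 + 8*91 = 729
n = (1 + sqrt(729))/2 = (1 + 27)/2 = 14


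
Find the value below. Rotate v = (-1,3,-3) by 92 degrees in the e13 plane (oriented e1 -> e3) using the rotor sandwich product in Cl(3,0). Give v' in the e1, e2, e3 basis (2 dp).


Rotor R = cos(46deg) - sin(46deg)*e13
Rotation angle theta = 2 * 46 = 92 degrees in the e13 plane (e1 -> e3).
The component perpendicular to the plane (e2) is invariant: v'_2 = v2 = 3.00
cos(92deg) = -0.0349, sin(92deg) = 0.9994
v'_1 = v1*cos(theta) - v3*sin(theta) = -1*(-0.0349) - (-3)*0.9994 = 3.03
v'_3 = v1*sin(theta) + v3*cos(theta) = -1*0.9994 + (-3)*(-0.0349) = -0.89
v' = 3.03*e1 + 3.00*e2 - 0.89*e3


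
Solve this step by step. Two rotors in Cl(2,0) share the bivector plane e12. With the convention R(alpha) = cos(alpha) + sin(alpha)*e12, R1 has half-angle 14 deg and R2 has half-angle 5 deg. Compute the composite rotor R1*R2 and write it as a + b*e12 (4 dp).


Same-plane rotors commute and their half-angles add:
R1*R2 = cos(a1 + a2) + sin(a1 + a2)*e12.
a1 + a2 = 14 + 5 = 19 deg
cos(19 deg) = 0.9455
sin(19 deg) = 0.3256
R1*R2 = 0.9455 + 0.3256*e12


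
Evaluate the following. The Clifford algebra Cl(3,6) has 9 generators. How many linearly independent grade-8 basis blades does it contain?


Number of grade-k basis blades in Cl(p,q) with n = p + q is C(n, k).
n = 3 + 6 = 9
C(9, 8) = 9! / (8! * 1!)
= 362880 / (40320 * 1)
= 9


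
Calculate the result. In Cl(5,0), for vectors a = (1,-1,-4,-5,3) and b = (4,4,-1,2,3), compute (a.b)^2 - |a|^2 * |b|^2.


a . b = 1*4 + (-1)*4 + (-4)*(-1) + (-5)*2 + 3*3
= 4 + (-4) + 4 + (-10) + 9 = 3
|a|^2 = 1^2 + (-1)^2 + (-4)^2 + (-5)^2 + 3^2 = 52
|b|^2 = 4^2 + 4^2 + (-1)^2 + 2^2 + 3^2 = 46
(a.b)^2 = 3^2 = 9
|a|^2 * |b|^2 = 52 * 46 = 2392
Result = 9 - 2392 = -2383


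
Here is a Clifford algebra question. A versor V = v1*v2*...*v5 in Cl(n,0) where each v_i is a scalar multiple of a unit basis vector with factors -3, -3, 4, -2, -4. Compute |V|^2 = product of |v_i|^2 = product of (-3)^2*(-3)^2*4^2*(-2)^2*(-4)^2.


Each vector v_i has |v_i|^2 = s_i^2
Squared scales: (-3)^2 = 9, (-3)^2 = 9, 4^2 = 16, (-2)^2 = 4, (-4)^2 = 16
|V|^2 = 9 * 9 * 16 * 4 * 16
= 82944


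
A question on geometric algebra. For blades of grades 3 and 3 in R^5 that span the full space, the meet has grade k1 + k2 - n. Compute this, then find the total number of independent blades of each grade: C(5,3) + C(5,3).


Meet grade = grade(A) + grade(B) - n
= 3 + 3 - 5 = 1
C(5,3) = 10
C(5,3) = 10
dim_A + dim_B = 10 + 10 = 20


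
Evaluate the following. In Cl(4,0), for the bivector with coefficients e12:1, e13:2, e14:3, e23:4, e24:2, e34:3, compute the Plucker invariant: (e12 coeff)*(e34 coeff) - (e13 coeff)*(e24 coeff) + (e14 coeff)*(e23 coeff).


Plucker relation: af - be + cd
a*f = 1*3 = 3
b*e = 2*2 = 4
c*d = 3*4 = 12
af - be + cd = 3 - 4 + 12
= 11


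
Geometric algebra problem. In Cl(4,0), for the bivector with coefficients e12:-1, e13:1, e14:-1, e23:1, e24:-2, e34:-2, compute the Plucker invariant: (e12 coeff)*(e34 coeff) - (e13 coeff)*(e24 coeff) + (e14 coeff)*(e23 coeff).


Plucker relation: af - be + cd
a*f = (-1)*(-2) = 2
b*e = 1*(-2) = -2
c*d = (-1)*1 = -1
af - be + cd = 2 - (-2) + (-1)
= 3


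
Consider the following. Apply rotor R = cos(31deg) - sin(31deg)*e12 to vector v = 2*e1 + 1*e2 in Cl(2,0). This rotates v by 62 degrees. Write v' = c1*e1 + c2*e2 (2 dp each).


Rotor R = cos(31deg) - sin(31deg)*e12
Rotation angle theta = 2 * 31 = 62 degrees
v' = R*v*~R rotates v by theta.
cos(62deg) = 0.4695, sin(62deg) = 0.8829
v'_1 = 2*cos(62deg) - 1*sin(62deg)
= 2*0.4695 - 1*0.8829
= 0.06
v'_2 = 2*sin(62deg) + 1*cos(62deg)
= 2*0.8829 + 1*0.4695
= 2.24
v' = 0.06*e1 + 2.24*e2


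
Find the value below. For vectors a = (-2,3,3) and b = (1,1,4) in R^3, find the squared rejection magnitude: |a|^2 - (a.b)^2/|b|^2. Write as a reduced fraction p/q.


|a|^2 = (-2)^2 + 3^2 + 3^2 = 22
|b|^2 = 1^2 + 1^2 + 4^2 = 18
a . b = (-2)*1 + 3*1 + 3*4 = 13
(a.b)^2 = 13^2 = 169
|rej|^2 = 22 - 169/18
= (396 - 169)/18
= 227/18
In lowest terms: 227/18


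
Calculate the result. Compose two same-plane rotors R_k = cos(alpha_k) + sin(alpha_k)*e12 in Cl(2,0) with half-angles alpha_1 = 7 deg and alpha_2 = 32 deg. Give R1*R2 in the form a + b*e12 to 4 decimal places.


Same-plane rotors commute and their half-angles add:
R1*R2 = cos(a1 + a2) + sin(a1 + a2)*e12.
a1 + a2 = 7 + 32 = 39 deg
cos(39 deg) = 0.7771
sin(39 deg) = 0.6293
R1*R2 = 0.7771 + 0.6293*e12


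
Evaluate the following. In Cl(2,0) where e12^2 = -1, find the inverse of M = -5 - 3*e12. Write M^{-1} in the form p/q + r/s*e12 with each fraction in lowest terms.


M = -5 - 3*e12, where e12^2 = -1.
Since M commutes with its reverse ~M = a - b*e12, M * ~M = a^2 - b^2*e12^2 = a^2 + b^2.
So M^{-1} = ~M / (a^2 + b^2) = (a - b*e12)/(a^2 + b^2).
a^2 + b^2 = 25 + 9 = 34
Scalar part = -5/34 = -5/34
Bivector coeff = 3/34 = 3/34
M^{-1} = -5/34 + 3/34*e12


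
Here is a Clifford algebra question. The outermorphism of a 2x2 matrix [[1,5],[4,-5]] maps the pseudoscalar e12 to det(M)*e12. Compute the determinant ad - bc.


The outermorphism of a linear map f sends e1^e2 to f(e1)^f(e2).
f(e1) = 1*e1 + 4*e2
f(e2) = 5*e1 - 5*e2
f(e1) ^ f(e2) = (1*e1 + 4*e2) ^ (5*e1 - 5*e2)
= 1*(-5)*e12 + 4*5*e21
= (-5 - 20)*e12
= -25*e12
Coefficient = -25


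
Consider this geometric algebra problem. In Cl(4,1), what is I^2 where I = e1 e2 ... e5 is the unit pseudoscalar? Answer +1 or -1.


The pseudoscalar I = e1...e_n (product of all n generators) of Cl(p,q) satisfies I^2 = (-1)^(q + n(n-1)/2).
p = 4, q = 1, n = p + q = 5
n(n-1)/2 = 5 * 4 / 2 = 10
Exponent = q + n(n-1)/2 = 1 + 10 = 11
I^2 = (-1)^11 = -1


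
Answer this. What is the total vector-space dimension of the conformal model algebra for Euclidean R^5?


The conformal model of R^5 uses Cl(6,1): the 5 Euclidean generators plus two extra orthogonal generators e+ (e+^2 = +1) and e- (e-^2 = -1), from which the null vectors e0, einf are built.
Number of generators m = 5 + 2 = 7.
dim Cl(p,q) = 2^m = 2^7 = 128


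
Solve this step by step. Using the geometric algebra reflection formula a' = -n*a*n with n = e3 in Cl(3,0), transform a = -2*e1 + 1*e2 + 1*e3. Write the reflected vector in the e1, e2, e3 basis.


Reflection formula: a' = -n*a*n, with n = e3 (unit vector, n^2 = 1).
For reflection through hyperplane perp to e3:
The component along e3 flips sign, others stay.
a = (-2, 1, 1)
a' = (-2, 1, -1)
a' = -2*e1 + 1*e2 - 1*e3


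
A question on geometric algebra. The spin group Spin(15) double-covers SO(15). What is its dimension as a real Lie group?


Spin(n) double-covers SO(n); both have Lie algebra so(n) of dimension n(n-1)/2.
n = 15
n(n-1) = 15 * 14 = 210
dim Spin(15) = 210/2 = 105


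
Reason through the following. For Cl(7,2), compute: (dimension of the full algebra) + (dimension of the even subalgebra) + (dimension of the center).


n = 7 + 2 = 9
Total dim = 2^9 = 512
Even subalgebra dim = 2^8 = 256
n is odd, so center dim = 2
Sum = 512 + 256 + 2 = 770


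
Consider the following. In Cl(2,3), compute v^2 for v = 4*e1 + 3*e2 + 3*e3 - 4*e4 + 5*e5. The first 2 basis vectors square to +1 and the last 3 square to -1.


v^2 = sum of c_i^2 * e_i^2
Positive signature terms (e_i^2 = +1): 4^2 + 3^2 = 25
Negative signature terms (e_j^2 = -1): 3^2 + (-4)^2 + 5^2 = 50
v^2 = 25 - 50 = -25


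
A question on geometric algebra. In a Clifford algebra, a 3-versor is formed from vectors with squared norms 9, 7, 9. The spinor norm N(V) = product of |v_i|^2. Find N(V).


Spinor norm N(V) = |v1|^2 * |v2|^2 * ... * |v3|^2
= 9 * 7 * 9
Running product: 9, 63, 567
N(V) = 567


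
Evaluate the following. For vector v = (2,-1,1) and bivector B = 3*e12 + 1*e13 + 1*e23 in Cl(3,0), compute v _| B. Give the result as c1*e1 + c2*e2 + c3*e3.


Left contraction v _| B = <vB>_1 (grade-1 part of the geometric product vB).
Using e1_|e12 = e2, e2_|e12 = -e1, e1_|e13 = e3, e3_|e13 = -e1, e2_|e23 = e3, e3_|e23 = -e2:
e1 coeff: -v2*b12 - v3*b13 = -(-1)*(3) - (1)*(1) = 2
e2 coeff: v1*b12 - v3*b23 = (2)*(3) - (1)*(1) = 5
e3 coeff: v1*b13 + v2*b23 = (2)*(1) + (-1)*(1) = 1
v _| B = 2*e1 + 5*e2 + 1*e3


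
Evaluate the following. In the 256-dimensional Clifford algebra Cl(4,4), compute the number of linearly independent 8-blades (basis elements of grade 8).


Number of grade-k basis blades in Cl(p,q) with n = p + q is C(n, k).
n = 4 + 4 = 8
C(8, 8) = 8! / (8! * 0!)
= 40320 / (40320 * 1)
= 1


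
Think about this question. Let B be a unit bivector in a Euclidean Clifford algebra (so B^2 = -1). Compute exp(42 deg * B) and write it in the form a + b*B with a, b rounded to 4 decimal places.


For a unit bivector B with B^2 = -1, the exponential series gives
e^(theta*B) = cos(theta) + sin(theta)*B (the GA analogue of Euler's formula).
theta = 42 degrees = 0.733038 rad
cos(42 deg) = 0.7431
sin(42 deg) = 0.6691
exp(theta*B) = 0.7431 + 0.6691*B


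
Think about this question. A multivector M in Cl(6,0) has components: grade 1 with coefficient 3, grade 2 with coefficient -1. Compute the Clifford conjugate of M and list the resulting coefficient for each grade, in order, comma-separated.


Clifford conjugate sign for grade k: (-1)^(k(k+1)/2)
Grade 1: (-1)^(1*2/2) = (-1)^1 = -1, coeff 3 -> -3
Grade 2: (-1)^(2*3/2) = (-1)^3 = -1, coeff -1 -> 1
Conjugated coefficients: -3, 1


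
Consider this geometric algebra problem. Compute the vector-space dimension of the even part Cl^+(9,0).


Even subalgebra dimension = 2^(n-1)
n = 9 + 0 = 9
2^(9 - 1) = 2^8 = 256
Verification: sum of C(9,k) for even k = 1 + 36 + 126 + 84 + 9 = 256
Result = 256


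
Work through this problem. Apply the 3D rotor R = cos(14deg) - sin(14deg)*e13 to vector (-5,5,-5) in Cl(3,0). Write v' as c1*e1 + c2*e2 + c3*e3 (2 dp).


Rotor R = cos(14deg) - sin(14deg)*e13
Rotation angle theta = 2 * 14 = 28 degrees in the e13 plane (e1 -> e3).
The component perpendicular to the plane (e2) is invariant: v'_2 = v2 = 5.00
cos(28deg) = 0.8829, sin(28deg) = 0.4695
v'_1 = v1*cos(theta) - v3*sin(theta) = -5*0.8829 - (-5)*0.4695 = -2.07
v'_3 = v1*sin(theta) + v3*cos(theta) = -5*0.4695 + (-5)*0.8829 = -6.76
v' = -2.07*e1 + 5.00*e2 - 6.76*e3


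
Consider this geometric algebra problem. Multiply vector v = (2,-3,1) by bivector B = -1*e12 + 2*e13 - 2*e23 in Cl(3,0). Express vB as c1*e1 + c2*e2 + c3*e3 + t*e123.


vB has grade-1 (vector) and grade-3 (trivector) parts: vB = (v _| B) + (v ^ B).
Vector part <vB>_1:
  e1: -v2*b12 - v3*b13 = -(-3)*(-1) - (1)*(2) = -5
  e2: v1*b12 - v3*b23 = (2)*(-1) - (1)*(-2) = 0
  e3: v1*b13 + v2*b23 = (2)*(2) + (-3)*(-2) = 10
Trivector part <vB>_3:
  e123: v1*b23 - v2*b13 + v3*b12 = (2)*(-2) - (-3)*(2) + (1)*(-1) = 1
vB = -5*e1 + 0*e2 + 10*e3 + 1*e123


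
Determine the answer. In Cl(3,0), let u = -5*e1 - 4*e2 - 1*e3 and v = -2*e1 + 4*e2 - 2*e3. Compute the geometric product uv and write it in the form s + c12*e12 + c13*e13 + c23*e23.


In Cl(3,0): e_i^2 = 1, e_ie_j = -e_je_i for i != j.
Scalar part = u . v = (-5)*(-2) + (-4)*4 + (-1)*(-2)
= 10 + (-16) + 2 = -4
e12 coeff = (-5)*4 - (-4)*(-2) = -20 - 8 = -28
e13 coeff = (-5)*(-2) - (-1)*(-2) = 10 - 2 = 8
e23 coeff = (-4)*(-2) - (-1)*4 = 8 - (-4) = 12
uv = -4 - 28*e12 + 8*e13 + 12*e23


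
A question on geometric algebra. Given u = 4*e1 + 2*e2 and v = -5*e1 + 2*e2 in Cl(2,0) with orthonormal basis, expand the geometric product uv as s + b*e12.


Expand: (4*e1 + 2*e2)(-5*e1 + 2*e2)
= 4*(-5)*e1e1 + 4*2*e1e2 + 2*(-5)*e2e1 + 2*2*e2e2
Using e1^2 = e2^2 = 1, e2e1 = -e1e2:
Scalar part s = 4*(-5) + 2*2 = -20 + 4 = -16
Bivector part b = 4*2 - 2*(-5) = 8 - (-10) = 18
uv = -16 + 18*e12


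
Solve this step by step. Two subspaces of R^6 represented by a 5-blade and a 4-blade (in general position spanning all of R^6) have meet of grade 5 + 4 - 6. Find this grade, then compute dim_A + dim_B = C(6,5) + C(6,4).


Meet grade = grade(A) + grade(B) - n
= 5 + 4 - 6 = 3
C(6,5) = 6
C(6,4) = 15
dim_A + dim_B = 6 + 15 = 21


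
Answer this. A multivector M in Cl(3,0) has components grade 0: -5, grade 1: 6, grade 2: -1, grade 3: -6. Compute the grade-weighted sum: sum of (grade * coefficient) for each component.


Grade-weighted sum = sum of grade_k * coefficient_k
0*(-5) = 0
1*6 = 6
2*(-1) = -2
3*(-6) = -18
Total = 0 + 6 + (-2) + (-18) = -14


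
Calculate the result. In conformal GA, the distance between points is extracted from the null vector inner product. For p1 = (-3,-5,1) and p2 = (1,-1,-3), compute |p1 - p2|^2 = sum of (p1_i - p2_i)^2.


p1 - p2 = (-4, -4, 4)
|p1 - p2|^2 = (-4)^2 + (-4)^2 + 4^2
= 16 + 16 + 16
= 48


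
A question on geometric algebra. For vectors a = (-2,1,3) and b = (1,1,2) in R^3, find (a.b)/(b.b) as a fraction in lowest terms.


Projection coefficient = (a . b) / (b . b)
a . b = (-2)*1 + 1*1 + 3*2
= -2 + 1 + 6 = 5
b . b = 1^2 + 1^2 + 2^2
= 1 + 1 + 4 = 6
Coefficient = 5/6
In lowest terms: 5/6


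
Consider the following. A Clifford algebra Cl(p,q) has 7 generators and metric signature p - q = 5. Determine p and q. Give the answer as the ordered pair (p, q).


We need p + q = 7 and p - q = 5.
Adding: 2p = 7 + 5 = 12, so p = 6.
Then q = 7 - 6 = 1.
(p, q) = (6, 1)


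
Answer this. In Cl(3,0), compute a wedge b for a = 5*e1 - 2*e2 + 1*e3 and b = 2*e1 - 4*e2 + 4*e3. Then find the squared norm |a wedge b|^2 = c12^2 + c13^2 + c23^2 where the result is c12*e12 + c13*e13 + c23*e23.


a wedge b = (a1*b2 - a2*b1)*e12 + (a1*b3 - a3*b1)*e13 + (a2*b3 - a3*b2)*e23
e12 coeff: 5*(-4) - (-2)*2 = -20 - (-4) = -16
e13 coeff: 5*4 - 1*2 = 20 - 2 = 18
e23 coeff: (-2)*4 - 1*(-4) = -8 - (-4) = -4
|a wedge b|^2 = (-16)^2 + 18^2 + (-4)^2
= 256 + 324 + 16
= 596


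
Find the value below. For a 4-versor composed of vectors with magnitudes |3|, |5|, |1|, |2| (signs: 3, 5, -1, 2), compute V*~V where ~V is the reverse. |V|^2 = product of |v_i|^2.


Each vector v_i has |v_i|^2 = s_i^2
Squared scales: 3^2 = 9, 5^2 = 25, (-1)^2 = 1, 2^2 = 4
|V|^2 = 9 * 25 * 1 * 4
= 900


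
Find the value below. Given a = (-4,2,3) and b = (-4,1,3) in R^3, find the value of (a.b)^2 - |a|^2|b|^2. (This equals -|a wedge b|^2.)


a . b = (-4)*(-4) + 2*1 + 3*3
= 16 + 2 + 9 = 27
|a|^2 = (-4)^2 + 2^2 + 3^2 = 29
|b|^2 = (-4)^2 + 1^2 + 3^2 = 26
(a.b)^2 = 27^2 = 729
|a|^2 * |b|^2 = 29 * 26 = 754
Result = 729 - 754 = -25


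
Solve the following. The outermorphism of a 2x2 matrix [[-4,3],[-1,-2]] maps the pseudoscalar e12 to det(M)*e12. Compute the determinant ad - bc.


The outermorphism of a linear map f sends e1^e2 to f(e1)^f(e2).
f(e1) = -4*e1 - 1*e2
f(e2) = 3*e1 - 2*e2
f(e1) ^ f(e2) = (-4*e1 - 1*e2) ^ (3*e1 - 2*e2)
= (-4)*(-2)*e12 + (-1)*3*e21
= (8 - (-3))*e12
= 11*e12
Coefficient = 11


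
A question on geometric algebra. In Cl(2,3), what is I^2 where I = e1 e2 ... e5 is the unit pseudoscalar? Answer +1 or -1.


The pseudoscalar I = e1...e_n (product of all n generators) of Cl(p,q) satisfies I^2 = (-1)^(q + n(n-1)/2).
p = 2, q = 3, n = p + q = 5
n(n-1)/2 = 5 * 4 / 2 = 10
Exponent = q + n(n-1)/2 = 3 + 10 = 13
I^2 = (-1)^13 = -1


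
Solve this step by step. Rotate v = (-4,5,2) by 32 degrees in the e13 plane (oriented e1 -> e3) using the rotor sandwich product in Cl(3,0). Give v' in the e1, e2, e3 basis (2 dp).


Rotor R = cos(16deg) - sin(16deg)*e13
Rotation angle theta = 2 * 16 = 32 degrees in the e13 plane (e1 -> e3).
The component perpendicular to the plane (e2) is invariant: v'_2 = v2 = 5.00
cos(32deg) = 0.8480, sin(32deg) = 0.5299
v'_1 = v1*cos(theta) - v3*sin(theta) = -4*0.8480 - 2*0.5299 = -4.45
v'_3 = v1*sin(theta) + v3*cos(theta) = -4*0.5299 + 2*0.8480 = -0.42
v' = -4.45*e1 + 5.00*e2 - 0.42*e3


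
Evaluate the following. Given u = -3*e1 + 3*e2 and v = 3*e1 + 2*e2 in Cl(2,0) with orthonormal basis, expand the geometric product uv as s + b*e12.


Expand: (-3*e1 + 3*e2)(3*e1 + 2*e2)
= (-3)*3*e1e1 + (-3)*2*e1e2 + 3*3*e2e1 + 3*2*e2e2
Using e1^2 = e2^2 = 1, e2e1 = -e1e2:
Scalar part s = (-3)*3 + 3*2 = -9 + 6 = -3
Bivector part b = (-3)*2 - 3*3 = -6 - 9 = -15
uv = -3 - 15*e12


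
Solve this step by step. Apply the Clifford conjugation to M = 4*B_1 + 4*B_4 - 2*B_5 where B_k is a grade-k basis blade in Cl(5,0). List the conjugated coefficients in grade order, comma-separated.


Clifford conjugate sign for grade k: (-1)^(k(k+1)/2)
Grade 1: (-1)^(1*2/2) = (-1)^1 = -1, coeff 4 -> -4
Grade 4: (-1)^(4*5/2) = (-1)^10 = 1, coeff 4 -> 4
Grade 5: (-1)^(5*6/2) = (-1)^15 = -1, coeff -2 -> 2
Conjugated coefficients: -4, 4, 2


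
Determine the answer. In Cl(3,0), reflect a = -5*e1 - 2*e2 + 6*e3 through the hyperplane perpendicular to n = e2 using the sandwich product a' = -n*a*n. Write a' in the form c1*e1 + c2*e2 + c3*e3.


Reflection formula: a' = -n*a*n, with n = e2 (unit vector, n^2 = 1).
For reflection through hyperplane perp to e2:
The component along e2 flips sign, others stay.
a = (-5, -2, 6)
a' = (-5, 2, 6)
a' = -5*e1 + 2*e2 + 6*e3


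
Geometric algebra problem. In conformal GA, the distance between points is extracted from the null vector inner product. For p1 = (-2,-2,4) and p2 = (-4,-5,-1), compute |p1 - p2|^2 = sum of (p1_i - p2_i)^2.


p1 - p2 = (2, 3, 5)
|p1 - p2|^2 = 2^2 + 3^2 + 5^2
= 4 + 9 + 25
= 38


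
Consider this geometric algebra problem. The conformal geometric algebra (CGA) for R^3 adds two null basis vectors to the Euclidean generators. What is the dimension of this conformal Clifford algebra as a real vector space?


The conformal model of R^3 uses Cl(4,1): the 3 Euclidean generators plus two extra orthogonal generators e+ (e+^2 = +1) and e- (e-^2 = -1), from which the null vectors e0, einf are built.
Number of generators m = 3 + 2 = 5.
dim Cl(p,q) = 2^m = 2^5 = 32


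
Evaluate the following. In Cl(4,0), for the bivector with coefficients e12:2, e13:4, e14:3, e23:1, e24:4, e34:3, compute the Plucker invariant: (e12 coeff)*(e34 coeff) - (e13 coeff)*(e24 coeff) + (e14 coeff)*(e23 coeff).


Plucker relation: af - be + cd
a*f = 2*3 = 6
b*e = 4*4 = 16
c*d = 3*1 = 3
af - be + cd = 6 - 16 + 3
= -7


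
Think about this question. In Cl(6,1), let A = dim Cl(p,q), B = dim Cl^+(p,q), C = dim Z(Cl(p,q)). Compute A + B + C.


n = 6 + 1 = 7
Total dim = 2^7 = 128
Even subalgebra dim = 2^6 = 64
n is odd, so center dim = 2
Sum = 128 + 64 + 2 = 194


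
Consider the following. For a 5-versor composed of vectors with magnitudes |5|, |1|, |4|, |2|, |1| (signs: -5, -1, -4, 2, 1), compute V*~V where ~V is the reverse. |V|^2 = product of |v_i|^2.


Each vector v_i has |v_i|^2 = s_i^2
Squared scales: (-5)^2 = 25, (-1)^2 = 1, (-4)^2 = 16, 2^2 = 4, 1^2 = 1
|V|^2 = 25 * 1 * 16 * 4 * 1
= 1600


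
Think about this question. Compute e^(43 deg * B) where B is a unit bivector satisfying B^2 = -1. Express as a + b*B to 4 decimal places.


For a unit bivector B with B^2 = -1, the exponential series gives
e^(theta*B) = cos(theta) + sin(theta)*B (the GA analogue of Euler's formula).
theta = 43 degrees = 0.750492 rad
cos(43 deg) = 0.7314
sin(43 deg) = 0.6820
exp(theta*B) = 0.7314 + 0.6820*B


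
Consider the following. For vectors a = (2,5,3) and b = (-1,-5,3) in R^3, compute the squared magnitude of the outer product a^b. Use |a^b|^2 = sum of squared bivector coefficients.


a wedge b = (a1*b2 - a2*b1)*e12 + (a1*b3 - a3*b1)*e13 + (a2*b3 - a3*b2)*e23
e12 coeff: 2*(-5) - 5*(-1) = -10 - (-5) = -5
e13 coeff: 2*3 - 3*(-1) = 6 - (-3) = 9
e23 coeff: 5*3 - 3*(-5) = 15 - (-15) = 30
|a wedge b|^2 = (-5)^2 + 9^2 + 30^2
= 25 + 81 + 900
= 1006


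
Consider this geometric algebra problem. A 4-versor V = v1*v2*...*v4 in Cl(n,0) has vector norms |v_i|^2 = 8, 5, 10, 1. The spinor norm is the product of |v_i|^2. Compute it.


Spinor norm N(V) = |v1|^2 * |v2|^2 * ... * |v4|^2
= 8 * 5 * 10 * 1
Running product: 8, 40, 400, 400
N(V) = 400


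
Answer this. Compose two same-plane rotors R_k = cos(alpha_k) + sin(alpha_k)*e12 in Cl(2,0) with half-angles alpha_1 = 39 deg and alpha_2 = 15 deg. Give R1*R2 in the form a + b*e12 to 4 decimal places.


Same-plane rotors commute and their half-angles add:
R1*R2 = cos(a1 + a2) + sin(a1 + a2)*e12.
a1 + a2 = 39 + 15 = 54 deg
cos(54 deg) = 0.5878
sin(54 deg) = 0.8090
R1*R2 = 0.5878 + 0.8090*e12
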